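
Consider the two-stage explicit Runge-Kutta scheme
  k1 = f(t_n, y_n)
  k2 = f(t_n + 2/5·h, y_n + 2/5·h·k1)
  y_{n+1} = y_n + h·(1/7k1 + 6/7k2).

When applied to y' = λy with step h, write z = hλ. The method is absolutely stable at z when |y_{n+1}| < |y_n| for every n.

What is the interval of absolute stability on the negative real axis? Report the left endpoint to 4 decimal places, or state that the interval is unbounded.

Test eqn y'=λy, z=hλ:
  k1=λy_n ⇒ h·k1=z·y_n;  k2=λ(1+2/5z)y_n ⇒ h·k2=z(1+2/5z)y_n
  y_{n+1}/y_n = 1 + 1/7z + 6/7z(1+2/5z) = 1 + z + 12/35z²
  Hence R(z) = 1 + z + 12/35z².

Need |R(x)|<1, x<0.
x=-1.48: |R|=0.2710
R=1: x+12/35x²=0 ⇒ x=−35/12=-2.9167; min R=1−1/(4·12/35)=0.2708>−1
Confirm numerically:
  x=-2.537: |R|=0.66976 <1
  x=-1.647: |R|=0.28304 <1
  x=-1.193: |R|=0.29497 <1
  x=-3.236: |R|=1.35430 >1
  x=-3.130: |R|=1.22894 >1
  x=-2.941: |R|=1.02454 >1
So |R|<1 on (-2.9167, 0).

z∈(-2.9167,0).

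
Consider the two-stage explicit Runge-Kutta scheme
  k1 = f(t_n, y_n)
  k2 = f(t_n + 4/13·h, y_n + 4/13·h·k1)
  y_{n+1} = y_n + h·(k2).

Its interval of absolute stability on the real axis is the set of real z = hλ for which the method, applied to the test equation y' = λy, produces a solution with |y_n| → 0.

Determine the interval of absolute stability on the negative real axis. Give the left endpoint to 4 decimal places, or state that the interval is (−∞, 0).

Test eqn y'=λy, z=hλ:
  k1=λy_n ⇒ h·k1=z·y_n;  k2=λ(1+4/13z)y_n ⇒ h·k2=z(1+4/13z)y_n
  y_{n+1}/y_n = 1 + z(1+4/13z) = 1 + z + 4/13z²
  R(z) = 1 + z + 4/13z².

Find x<0 with |R(x)|<1.
x=-1.15: |R|=0.2569
R=1: x+4/13x²=0 ⇒ x=−13/4=-3.2500; min R=1−1/(4·4/13)=0.1875>−1
Confirm numerically:
  x=-2.961: |R|=0.73670 <1
  x=-2.872: |R|=0.66596 <1
  x=-1.657: |R|=0.18782 <1
  x=-1.370: |R|=0.20751 <1
  x=-3.499: |R|=1.26808 >1
  x=-3.425: |R|=1.18442 >1
  x=-3.371: |R|=1.12550 >1
So |R|<1 on (-3.2500, 0).

z∈(-3.2500,0).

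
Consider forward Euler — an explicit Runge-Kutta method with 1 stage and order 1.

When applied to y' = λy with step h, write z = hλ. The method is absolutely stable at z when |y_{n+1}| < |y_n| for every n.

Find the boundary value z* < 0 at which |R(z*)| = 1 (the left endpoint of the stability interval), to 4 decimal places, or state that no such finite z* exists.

Test eqn y'=λy, z=hλ:
  order 1, 1-stage ⇒ R(z)=1+z
  (e.g. R(-0.46)=0.54000, |R|=0.54000)

Solve |R(x)|<1 on ℝ⁻.
x=-0.46: |R|=0.5400
|R(-1.89)|=0.8900 |R(-1.02)|=0.0200 |R(-0.94)|=0.0600
Bisect:
  x_lo=-2.3759 |R|=1.3759  x_hi=-0.0942 |R|=0.9058
  mid=-1.23505 |R|=0.23505 →hi
  mid=-1.80547 |R|=0.80547 →hi
  mid=-2.09069 |R|=1.09069 →lo
  mid=-1.94808 |R|=0.94808 →hi
  mid=-2.01938 |R|=1.01938 →lo
  mid=-1.98373 |R|=0.98373 →hi
  mid=-2.00156 |R|=1.00156 →lo
  mid=-1.99265 |R|=0.99265 →hi
  mid=-1.99710 |R|=0.99710 →hi
  ...
  [-2.00003,-1.99989] ⇒ x*=-2.0000
Interval (-2.0000, 0).

left endpoint -2.0000.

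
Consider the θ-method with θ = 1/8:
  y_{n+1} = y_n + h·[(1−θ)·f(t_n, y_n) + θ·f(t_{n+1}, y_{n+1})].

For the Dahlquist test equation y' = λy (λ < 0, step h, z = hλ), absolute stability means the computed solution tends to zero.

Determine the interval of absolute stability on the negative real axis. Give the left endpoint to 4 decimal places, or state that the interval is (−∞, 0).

On y'=λy, z=hλ:
  y_{n+1} = y_n + z·[7/8·y_n + 1/8·y_{n+1}] ⇒ (1 − 1/8z)y_{n+1} = (1 + 7/8z)y_n
  ⇒ R(z) = (1 + 7/8z)/(1 − 1/8z).

Solve |R(x)|<1 on ℝ⁻.
x=-0.43: |R|=0.5919
R=−1: 1+7/8x = −1+1/8x ⇒ -3/4x=2 ⇒ x=2/(-3/4)=-2.6667
Confirm numerically:
  x=-2.645: |R|=0.98779 <1
  x=-2.493: |R|=0.90070 <1
  x=-1.677: |R|=0.38638 <1
  x=-3.105: |R|=1.23683 >1
  x=-2.952: |R|=1.15632 >1
  x=-2.773: |R|=1.05922 >1
Interval (-2.6667, 0).

z∈(-2.6667,0).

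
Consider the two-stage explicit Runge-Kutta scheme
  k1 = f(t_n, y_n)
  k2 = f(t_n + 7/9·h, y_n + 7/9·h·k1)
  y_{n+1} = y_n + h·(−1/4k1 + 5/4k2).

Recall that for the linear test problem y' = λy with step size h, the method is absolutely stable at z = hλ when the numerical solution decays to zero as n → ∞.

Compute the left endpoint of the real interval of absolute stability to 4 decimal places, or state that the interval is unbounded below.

With y'=λy (z=hλ):
  k1=λy_n ⇒ h·k1=z·y_n;  k2=λ(1+7/9z)y_n ⇒ h·k2=z(1+7/9z)y_n
  y_{n+1}/y_n = 1 − 1/4z + 5/4z(1+7/9z) = 1 + z + 35/36z²
  Hence R(z) = 1 + z + 35/36z².

Boundary: |R(x)|=1, x<0.
x=-1.57: |R|=1.8264
R=1: x+35/36x²=0 ⇒ x=−36/35=-1.0286; min R=1−1/(4·35/36)=0.7429>−1
Confirm numerically:
  x=-0.980: |R|=0.95372 <1
  x=-0.705: |R|=0.77822 <1
  x=-0.423: |R|=0.75096 <1
  x=-1.585: |R|=1.85744 >1
  x=-1.400: |R|=1.50556 >1
  x=-1.239: |R|=1.25348 >1
So |R|<1 on (-1.0286, 0).

z* = -1.0286.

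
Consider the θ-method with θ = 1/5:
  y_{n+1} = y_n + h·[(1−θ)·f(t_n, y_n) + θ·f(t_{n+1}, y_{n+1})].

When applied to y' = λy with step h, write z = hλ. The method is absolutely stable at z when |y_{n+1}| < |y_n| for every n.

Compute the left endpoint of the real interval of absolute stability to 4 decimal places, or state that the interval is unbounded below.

On y'=λy, z=hλ:
  y_{n+1} = y_n + z·[4/5·y_n + 1/5·y_{n+1}] ⇒ (1 − 1/5z)y_{n+1} = (1 + 4/5z)y_n
  so R(z) = (1 + 4/5z)/(1 − 1/5z).

Solve |R(x)|<1 on ℝ⁻.
x=-0.98: |R|=0.1806
R=−1: 1+4/5x = −1+1/5x ⇒ -3/5x=2 ⇒ x=2/(-3/5)=-3.3333
Confirm numerically:
  x=-2.194: |R|=0.52488 <1
  x=-2.160: |R|=0.50838 <1
  x=-1.934: |R|=0.39458 <1
  x=-1.772: |R|=0.30833 <1
  x=-3.922: |R|=1.19794 >1
  x=-3.573: |R|=1.08387 >1
  x=-3.388: |R|=1.01955 >1
So |R|<1 on (-3.3333, 0).

z* = -3.3333.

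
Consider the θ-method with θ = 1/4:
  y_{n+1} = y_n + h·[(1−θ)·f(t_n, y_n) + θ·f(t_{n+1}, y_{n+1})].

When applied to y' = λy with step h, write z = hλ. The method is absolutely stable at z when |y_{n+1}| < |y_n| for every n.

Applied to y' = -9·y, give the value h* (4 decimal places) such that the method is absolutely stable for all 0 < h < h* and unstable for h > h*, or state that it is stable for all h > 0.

Set f=λy, z=hλ:
  y_{n+1} = y_n + z·[3/4·y_n + 1/4·y_{n+1}] ⇒ (1 − 1/4z)y_{n+1} = (1 + 3/4z)y_n
  so R(z) = (1 + 3/4z)/(1 − 1/4z).

Find x<0 with |R(x)|<1.
x=-1: |R|=0.2000
R=−1: 1+3/4x = −1+1/4x ⇒ -1/2x=2 ⇒ x=2/(-1/2)=-4.0000
Confirm numerically:
  x=-3.940: |R|=0.98489 <1
  x=-3.352: |R|=0.82372 <1
  x=-2.317: |R|=0.46715 <1
  x=-2.194: |R|=0.41686 <1
  x=-4.510: |R|=1.11986 >1
  x=-4.183: |R|=1.04473 >1
  x=-4.162: |R|=1.03970 >1
Stable set (-4.0000, 0).

(-4.0000,0); λ=-9 ⇒ h* = (4)/9 = 0.4444.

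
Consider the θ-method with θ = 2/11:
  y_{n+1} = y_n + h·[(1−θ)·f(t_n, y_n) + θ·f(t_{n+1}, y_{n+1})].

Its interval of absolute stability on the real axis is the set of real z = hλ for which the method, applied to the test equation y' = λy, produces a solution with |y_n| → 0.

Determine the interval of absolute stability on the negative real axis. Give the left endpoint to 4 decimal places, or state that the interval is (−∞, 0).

Test eqn y'=λy, z=hλ:
  y_{n+1} = y_n + z·[9/11·y_n + 2/11·y_{n+1}] ⇒ (1 − 2/11z)y_{n+1} = (1 + 9/11z)y_n
  ⇒ R(z) = (1 + 9/11z)/(1 − 2/11z).

Boundary: |R(x)|=1, x<0.
x=-1.17: |R|=0.0352
R=−1: 1+9/11x = −1+2/11x ⇒ -7/11x=2 ⇒ x=2/(-7/11)=-3.1429
Confirm numerically:
  x=-1.971: |R|=0.45101 <1
  x=-1.953: |R|=0.44123 <1
  x=-1.913: |R|=0.41933 <1
  x=-3.736: |R|=1.22477 >1
  x=-3.545: |R|=1.15561 >1
  x=-3.198: |R|=1.02219 >1
So |R|<1 on (-3.1429, 0).

z∈(-3.1429,0).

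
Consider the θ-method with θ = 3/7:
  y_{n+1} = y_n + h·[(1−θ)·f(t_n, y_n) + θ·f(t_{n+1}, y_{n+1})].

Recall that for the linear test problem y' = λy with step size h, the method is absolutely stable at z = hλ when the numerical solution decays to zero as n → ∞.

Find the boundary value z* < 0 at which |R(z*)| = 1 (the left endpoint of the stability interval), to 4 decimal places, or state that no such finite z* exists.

z* = -14.0000.

Test eqn y'=λy, z=hλ:
  y_{n+1} = y_n + z·[4/7·y_n + 3/7·y_{n+1}] ⇒ (1 − 3/7z)y_{n+1} = (1 + 4/7z)y_n
  R(z) = (1 + 4/7z)/(1 − 3/7z).

Find x<0 with |R(x)|<1.
x=-1.04: |R|=0.2806
R=−1: 1+4/7x = −1+3/7x ⇒ -1/7x=2 ⇒ x=2/(-1/7)=-14.0000
Confirm numerically:
  x=-8.157: |R|=0.81434 <1
  x=-8.020: |R|=0.80747 <1
  x=-6.672: |R|=0.72875 <1
  x=-6.268: |R|=0.70036 <1
  x=-14.595: |R|=1.01172 >1
  x=-14.422: |R|=1.00840 >1
Stable set (-14.0000, 0).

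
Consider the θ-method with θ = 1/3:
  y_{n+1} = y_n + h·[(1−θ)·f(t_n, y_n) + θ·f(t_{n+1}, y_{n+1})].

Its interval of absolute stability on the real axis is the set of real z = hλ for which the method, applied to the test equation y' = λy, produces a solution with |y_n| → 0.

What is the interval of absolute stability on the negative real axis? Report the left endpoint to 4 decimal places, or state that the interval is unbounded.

Set f=λy, z=hλ:
  y_{n+1} = y_n + z·[2/3·y_n + 1/3·y_{n+1}] ⇒ (1 − 1/3z)y_{n+1} = (1 + 2/3z)y_n
  Hence R(z) = (1 + 2/3z)/(1 − 1/3z).

Need |R(x)|<1, x<0.
x=-1.8: |R|=0.1250
R=−1: 1+2/3x = −1+1/3x ⇒ -1/3x=2 ⇒ x=2/(-1/3)=-6.0000
Confirm numerically:
  x=-5.672: |R|=0.96218 <1
  x=-4.902: |R|=0.86105 <1
  x=-3.618: |R|=0.64007 <1
  x=-3.103: |R|=0.52532 <1
  x=-6.552: |R|=1.05779 >1
  x=-6.111: |R|=1.01218 >1
  x=-6.061: |R|=1.00673 >1
So |R|<1 on (-6.0000, 0).

(-6.0000, 0).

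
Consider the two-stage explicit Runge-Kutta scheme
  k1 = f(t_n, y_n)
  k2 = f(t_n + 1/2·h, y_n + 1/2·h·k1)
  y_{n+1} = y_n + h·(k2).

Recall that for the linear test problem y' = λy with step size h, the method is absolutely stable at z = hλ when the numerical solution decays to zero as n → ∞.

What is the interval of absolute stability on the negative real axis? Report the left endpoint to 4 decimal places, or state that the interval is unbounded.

(-2.0000, 0).

With y'=λy (z=hλ):
  k1=λy_n ⇒ h·k1=z·y_n;  k2=λ(1+1/2z)y_n ⇒ h·k2=z(1+1/2z)y_n
  y_{n+1}/y_n = 1 + z(1+1/2z) = 1 + z + 1/2z²
  ⇒ R(z) = 1 + z + 1/2z².

Boundary: |R(x)|=1, x<0.
x=-1.66: |R|=0.7178
R=1: x+1/2x²=0 ⇒ x=−2=-2.0000; min R=1−1/(4·1/2)=0.5000>−1
Confirm numerically:
  x=-1.853: |R|=0.86380 <1
  x=-1.328: |R|=0.55379 <1
  x=-1.088: |R|=0.50387 <1
  x=-0.921: |R|=0.50312 <1
  x=-2.245: |R|=1.27501 >1
  x=-2.182: |R|=1.19856 >1
  x=-2.144: |R|=1.15437 >1
Stable set (-2.0000, 0).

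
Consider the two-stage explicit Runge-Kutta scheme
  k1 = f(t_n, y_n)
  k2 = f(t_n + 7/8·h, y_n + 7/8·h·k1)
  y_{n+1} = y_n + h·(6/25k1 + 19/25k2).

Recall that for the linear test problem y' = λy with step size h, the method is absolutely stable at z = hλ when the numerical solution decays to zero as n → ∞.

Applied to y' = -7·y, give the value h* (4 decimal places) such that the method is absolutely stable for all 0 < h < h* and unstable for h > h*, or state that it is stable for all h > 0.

With y'=λy (z=hλ):
  k1=λy_n ⇒ h·k1=z·y_n;  k2=λ(1+7/8z)y_n ⇒ h·k2=z(1+7/8z)y_n
  y_{n+1}/y_n = 1 + 6/25z + 19/25z(1+7/8z) = 1 + z + 133/200z²
  so R(z) = 1 + z + 133/200z².

Solve |R(x)|<1 on ℝ⁻.
x=-1.77: |R|=1.3134
R=1: x+133/200x²=0 ⇒ x=−200/133=-1.5038; min R=1−1/(4·133/200)=0.6241>−1
Confirm numerically:
  x=-1.474: |R|=0.97083 <1
  x=-1.448: |R|=0.94631 <1
  x=-1.123: |R|=0.71565 <1
  x=-0.930: |R|=0.64516 <1
  x=-2.056: |R|=1.75505 >1
  x=-1.706: |R|=1.22944 >1
So |R|<1 on (-1.5038, 0).

(-1.5038,0); λ=-7 ⇒ h* = (200/133)/7 = 0.2148.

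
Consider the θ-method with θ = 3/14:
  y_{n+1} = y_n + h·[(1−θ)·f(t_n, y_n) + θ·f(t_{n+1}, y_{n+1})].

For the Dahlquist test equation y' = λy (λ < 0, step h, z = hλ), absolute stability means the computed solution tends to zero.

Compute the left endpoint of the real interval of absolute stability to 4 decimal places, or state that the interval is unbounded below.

left endpoint -3.5000.

With y'=λy (z=hλ):
  y_{n+1} = y_n + z·[11/14·y_n + 3/14·y_{n+1}] ⇒ (1 − 3/14z)y_{n+1} = (1 + 11/14z)y_n
  Hence R(z) = (1 + 11/14z)/(1 − 3/14z).

Solve |R(x)|<1 on ℝ⁻.
x=-1.14: |R|=0.0838
R=−1: 1+11/14x = −1+3/14x ⇒ -4/7x=2 ⇒ x=2/(-4/7)=-3.5000
Confirm numerically:
  x=-2.459: |R|=0.61042 <1
  x=-2.354: |R|=0.56471 <1
  x=-1.928: |R|=0.36433 <1
  x=-3.986: |R|=1.14978 >1
  x=-3.729: |R|=1.07274 >1
  x=-3.641: |R|=1.04526 >1
Interval (-3.5000, 0).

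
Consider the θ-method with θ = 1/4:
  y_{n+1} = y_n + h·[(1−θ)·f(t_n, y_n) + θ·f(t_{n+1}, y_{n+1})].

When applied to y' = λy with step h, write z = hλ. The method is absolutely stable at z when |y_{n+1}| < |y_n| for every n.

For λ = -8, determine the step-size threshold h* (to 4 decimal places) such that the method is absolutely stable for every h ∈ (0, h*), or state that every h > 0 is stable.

(-4.0000,0); λ=-8 ⇒ h* = (4)/8 = 0.5000.

With y'=λy (z=hλ):
  y_{n+1} = y_n + z·[3/4·y_n + 1/4·y_{n+1}] ⇒ (1 − 1/4z)y_{n+1} = (1 + 3/4z)y_n
  so R(z) = (1 + 3/4z)/(1 − 1/4z).

Need |R(x)|<1, x<0.
x=-0.87: |R|=0.2854
R=−1: 1+3/4x = −1+1/4x ⇒ -1/2x=2 ⇒ x=2/(-1/2)=-4.0000
Confirm numerically:
  x=-3.668: |R|=0.91341 <1
  x=-3.453: |R|=0.85321 <1
  x=-2.837: |R|=0.65979 <1
  x=-1.783: |R|=0.23327 <1
  x=-4.345: |R|=1.08268 >1
  x=-4.172: |R|=1.04209 >1
Interval (-4.0000, 0).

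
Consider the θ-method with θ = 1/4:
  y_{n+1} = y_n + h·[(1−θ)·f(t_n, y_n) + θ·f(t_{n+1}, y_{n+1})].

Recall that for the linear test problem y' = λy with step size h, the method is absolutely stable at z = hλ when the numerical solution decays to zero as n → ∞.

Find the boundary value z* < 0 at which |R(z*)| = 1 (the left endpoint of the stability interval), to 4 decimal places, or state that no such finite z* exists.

On y'=λy, z=hλ:
  y_{n+1} = y_n + z·[3/4·y_n + 1/4·y_{n+1}] ⇒ (1 − 1/4z)y_{n+1} = (1 + 3/4z)y_n
  so R(z) = (1 + 3/4z)/(1 − 1/4z).

Boundary: |R(x)|=1, x<0.
x=-1.19: |R|=0.0829
R=−1: 1+3/4x = −1+1/4x ⇒ -1/2x=2 ⇒ x=2/(-1/2)=-4.0000
Confirm numerically:
  x=-3.300: |R|=0.80822 <1
  x=-2.217: |R|=0.42641 <1
  x=-1.980: |R|=0.32441 <1
  x=-1.847: |R|=0.26355 <1
  x=-4.336: |R|=1.08061 >1
  x=-4.072: |R|=1.01784 >1
  x=-4.063: |R|=1.01563 >1
So |R|<1 on (-4.0000, 0).

left endpoint -4.0000.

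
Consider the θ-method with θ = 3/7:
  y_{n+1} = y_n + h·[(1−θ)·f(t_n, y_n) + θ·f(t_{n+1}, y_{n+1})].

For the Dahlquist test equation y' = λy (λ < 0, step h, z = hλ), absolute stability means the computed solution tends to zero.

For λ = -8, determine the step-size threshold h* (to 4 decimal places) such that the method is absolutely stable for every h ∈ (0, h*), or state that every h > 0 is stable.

(-14.0000,0); λ=-8 ⇒ h* = (14)/8 = 1.7500.

With y'=λy (z=hλ):
  y_{n+1} = y_n + z·[4/7·y_n + 3/7·y_{n+1}] ⇒ (1 − 3/7z)y_{n+1} = (1 + 4/7z)y_n
  R(z) = (1 + 4/7z)/(1 − 3/7z).

Need |R(x)|<1, x<0.
x=-0.86: |R|=0.3716
R=−1: 1+4/7x = −1+3/7x ⇒ -1/7x=2 ⇒ x=2/(-1/7)=-14.0000
Confirm numerically:
  x=-10.042: |R|=0.89339 <1
  x=-8.963: |R|=0.85137 <1
  x=-5.816: |R|=0.66525 <1
  x=-14.251: |R|=1.00504 >1
  x=-14.099: |R|=1.00201 >1
Interval (-14.0000, 0).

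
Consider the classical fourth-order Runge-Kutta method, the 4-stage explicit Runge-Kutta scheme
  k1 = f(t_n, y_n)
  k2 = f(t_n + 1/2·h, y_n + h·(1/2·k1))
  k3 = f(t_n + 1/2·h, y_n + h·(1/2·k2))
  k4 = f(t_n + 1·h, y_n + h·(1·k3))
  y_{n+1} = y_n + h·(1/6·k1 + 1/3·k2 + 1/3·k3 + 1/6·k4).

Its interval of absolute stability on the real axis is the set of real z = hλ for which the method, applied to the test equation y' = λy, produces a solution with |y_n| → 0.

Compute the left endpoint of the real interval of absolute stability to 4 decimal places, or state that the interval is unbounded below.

left endpoint -2.7853.

Test eqn y'=λy, z=hλ:
  order 4, 4-stage ⇒ R(z)=1+z+z^2/2+z^3/6+z^4/24
  (e.g. R(-1.51)=0.27284, |R|=0.27284)

Solve |R(x)|<1 on ℝ⁻.
x=-1.51: |R|=0.2728
|R(-2.67)|=0.8396 |R(-2.37)|=0.5343 |R(-1.11)|=0.3414
Bisect:
  x_lo=-3.6799 |R|=3.4262  x_hi=-0.2420 |R|=0.7851
  mid=-1.96094 |R|=0.32106 →hi
  mid=-2.82040 |R|=1.05424 →lo
  mid=-2.39067 |R|=0.55078 →hi
  mid=-2.60554 |R|=0.76113 →hi
  mid=-2.71297 |R|=0.89632 →hi
  mid=-2.76669 |R|=0.97231 →hi
  mid=-2.79355 |R|=1.01251 →lo
  ...
  [-2.78536,-2.78515] ⇒ x*=-2.7853
Interval (-2.7853, 0).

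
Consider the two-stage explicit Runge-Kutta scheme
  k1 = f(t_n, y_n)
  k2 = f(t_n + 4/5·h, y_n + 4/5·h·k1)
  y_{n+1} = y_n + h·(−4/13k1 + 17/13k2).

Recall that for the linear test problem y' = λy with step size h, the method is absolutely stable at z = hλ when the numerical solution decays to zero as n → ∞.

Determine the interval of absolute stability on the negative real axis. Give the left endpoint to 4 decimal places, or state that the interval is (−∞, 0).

(-0.9559, 0).

Set f=λy, z=hλ:
  k1=λy_n ⇒ h·k1=z·y_n;  k2=λ(1+4/5z)y_n ⇒ h·k2=z(1+4/5z)y_n
  y_{n+1}/y_n = 1 − 4/13z + 17/13z(1+4/5z) = 1 + z + 68/65z²
  so R(z) = 1 + z + 68/65z².

Need |R(x)|<1, x<0.
x=-1.35: |R|=1.5566
R=1: x+68/65x²=0 ⇒ x=−65/68=-0.9559; min R=1−1/(4·68/65)=0.7610>−1
Confirm numerically:
  x=-0.587: |R|=0.77347 <1
  x=-0.538: |R|=0.76480 <1
  x=-0.430: |R|=0.76343 <1
  x=-0.395: |R|=0.76823 <1
  x=-1.122: |R|=1.19499 >1
  x=-0.981: |R|=1.02578 >1
Interval (-0.9559, 0).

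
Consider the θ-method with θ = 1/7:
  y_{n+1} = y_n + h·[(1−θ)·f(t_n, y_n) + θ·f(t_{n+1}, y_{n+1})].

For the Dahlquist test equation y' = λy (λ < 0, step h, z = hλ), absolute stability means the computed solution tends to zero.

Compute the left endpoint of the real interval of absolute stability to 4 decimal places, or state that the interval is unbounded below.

z* = -2.8000.

Test eqn y'=λy, z=hλ:
  y_{n+1} = y_n + z·[6/7·y_n + 1/7·y_{n+1}] ⇒ (1 − 1/7z)y_{n+1} = (1 + 6/7z)y_n
  Hence R(z) = (1 + 6/7z)/(1 − 1/7z).

Need |R(x)|<1, x<0.
x=-1.65: |R|=0.3353
R=−1: 1+6/7x = −1+1/7x ⇒ -5/7x=2 ⇒ x=2/(-5/7)=-2.8000
Confirm numerically:
  x=-2.576: |R|=0.88304 <1
  x=-2.120: |R|=0.62719 <1
  x=-1.282: |R|=0.08355 <1
  x=-3.258: |R|=1.22324 >1
  x=-3.081: |R|=1.13937 >1
  x=-2.853: |R|=1.02690 >1
So |R|<1 on (-2.8000, 0).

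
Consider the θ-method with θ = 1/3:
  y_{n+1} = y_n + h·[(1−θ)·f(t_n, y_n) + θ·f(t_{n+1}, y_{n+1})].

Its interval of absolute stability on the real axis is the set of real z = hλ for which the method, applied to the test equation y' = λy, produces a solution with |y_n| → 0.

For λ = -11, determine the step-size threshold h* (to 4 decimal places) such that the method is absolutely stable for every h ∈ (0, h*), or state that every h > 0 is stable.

On y'=λy, z=hλ:
  y_{n+1} = y_n + z·[2/3·y_n + 1/3·y_{n+1}] ⇒ (1 − 1/3z)y_{n+1} = (1 + 2/3z)y_n
  ⇒ R(z) = (1 + 2/3z)/(1 − 1/3z).

Need |R(x)|<1, x<0.
x=-1.71: |R|=0.0892
R=−1: 1+2/3x = −1+1/3x ⇒ -1/3x=2 ⇒ x=2/(-1/3)=-6.0000
Confirm numerically:
  x=-5.747: |R|=0.97108 <1
  x=-5.393: |R|=0.92768 <1
  x=-4.972: |R|=0.87105 <1
  x=-6.361: |R|=1.03856 >1
  x=-6.035: |R|=1.00387 >1
Interval (-6.0000, 0).

(-6.0000,0); λ=-11 ⇒ h* = (6)/11 = 0.5455.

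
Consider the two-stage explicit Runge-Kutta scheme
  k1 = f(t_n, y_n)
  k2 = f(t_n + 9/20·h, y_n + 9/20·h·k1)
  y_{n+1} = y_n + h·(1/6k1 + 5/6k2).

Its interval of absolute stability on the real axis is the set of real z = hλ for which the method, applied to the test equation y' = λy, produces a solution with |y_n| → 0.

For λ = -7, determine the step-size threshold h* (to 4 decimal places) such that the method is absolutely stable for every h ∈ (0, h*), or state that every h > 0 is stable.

(-2.6667,0); λ=-7 ⇒ h* = (8/3)/7 = 0.3810.

Test eqn y'=λy, z=hλ:
  k1=λy_n ⇒ h·k1=z·y_n;  k2=λ(1+9/20z)y_n ⇒ h·k2=z(1+9/20z)y_n
  y_{n+1}/y_n = 1 + 1/6z + 5/6z(1+9/20z) = 1 + z + 3/8z²
  R(z) = 1 + z + 3/8z².

Need |R(x)|<1, x<0.
x=-0.93: |R|=0.3943
R=1: x+3/8x²=0 ⇒ x=−8/3=-2.6667; min R=1−1/(4·3/8)=0.3333>−1
Confirm numerically:
  x=-1.587: |R|=0.35746 <1
  x=-1.497: |R|=0.34338 <1
  x=-1.379: |R|=0.33412 <1
  x=-3.089: |R|=1.48922 >1
  x=-3.001: |R|=1.37625 >1
So |R|<1 on (-2.6667, 0).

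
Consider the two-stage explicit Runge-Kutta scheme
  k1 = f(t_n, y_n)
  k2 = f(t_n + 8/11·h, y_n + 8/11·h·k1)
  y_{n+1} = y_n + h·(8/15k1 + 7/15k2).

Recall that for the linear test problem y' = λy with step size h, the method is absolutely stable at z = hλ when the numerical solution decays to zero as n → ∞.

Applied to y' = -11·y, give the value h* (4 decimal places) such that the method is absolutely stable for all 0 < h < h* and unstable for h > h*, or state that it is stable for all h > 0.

With y'=λy (z=hλ):
  k1=λy_n ⇒ h·k1=z·y_n;  k2=λ(1+8/11z)y_n ⇒ h·k2=z(1+8/11z)y_n
  y_{n+1}/y_n = 1 + 8/15z + 7/15z(1+8/11z) = 1 + z + 56/165z²
  ⇒ R(z) = 1 + z + 56/165z².

Need |R(x)|<1, x<0.
x=-0.63: |R|=0.5047
R=1: x+56/165x²=0 ⇒ x=−165/56=-2.9464; min R=1−1/(4·56/165)=0.2634>−1
Confirm numerically:
  x=-2.314: |R|=0.50332 <1
  x=-1.870: |R|=0.31683 <1
  x=-1.848: |R|=0.31107 <1
  x=-3.499: |R|=1.65620 >1
  x=-3.471: |R|=1.61796 >1
  x=-3.231: |R|=1.31206 >1
Stable set (-2.9464, 0).

(-2.9464,0); λ=-11 ⇒ h* = (165/56)/11 = 0.2679.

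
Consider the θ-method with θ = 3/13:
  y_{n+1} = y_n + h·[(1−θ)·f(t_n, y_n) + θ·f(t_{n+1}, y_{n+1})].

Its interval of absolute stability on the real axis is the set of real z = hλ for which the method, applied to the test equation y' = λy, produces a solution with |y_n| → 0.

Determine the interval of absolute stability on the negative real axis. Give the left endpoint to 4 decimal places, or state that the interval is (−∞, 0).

z∈(-3.7143,0).

On y'=λy, z=hλ:
  y_{n+1} = y_n + z·[10/13·y_n + 3/13·y_{n+1}] ⇒ (1 − 3/13z)y_{n+1} = (1 + 10/13z)y_n
  R(z) = (1 + 10/13z)/(1 − 3/13z).

Boundary: |R(x)|=1, x<0.
x=-0.73: |R|=0.3752
R=−1: 1+10/13x = −1+3/13x ⇒ -7/13x=2 ⇒ x=2/(-7/13)=-3.7143
Confirm numerically:
  x=-3.617: |R|=0.97145 <1
  x=-2.596: |R|=0.62344 <1
  x=-1.965: |R|=0.35194 <1
  x=-1.506: |R|=0.11759 <1
  x=-4.279: |R|=1.15300 >1
  x=-4.211: |R|=1.13565 >1
  x=-3.923: |R|=1.05899 >1
Interval (-3.7143, 0).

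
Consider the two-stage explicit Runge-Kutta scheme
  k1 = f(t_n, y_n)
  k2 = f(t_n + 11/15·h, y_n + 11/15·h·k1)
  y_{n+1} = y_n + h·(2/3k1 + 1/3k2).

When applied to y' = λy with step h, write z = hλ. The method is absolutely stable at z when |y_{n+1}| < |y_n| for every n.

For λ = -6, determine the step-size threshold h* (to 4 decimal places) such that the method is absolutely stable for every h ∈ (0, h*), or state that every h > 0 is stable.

(-4.0909,0); λ=-6 ⇒ h* = (45/11)/6 = 0.6818.

On y'=λy, z=hλ:
  k1=λy_n ⇒ h·k1=z·y_n;  k2=λ(1+11/15z)y_n ⇒ h·k2=z(1+11/15z)y_n
  y_{n+1}/y_n = 1 + 2/3z + 1/3z(1+11/15z) = 1 + z + 11/45z²
  so R(z) = 1 + z + 11/45z².

Solve |R(x)|<1 on ℝ⁻.
x=-1.35: |R|=0.0955
R=1: x+11/45x²=0 ⇒ x=−45/11=-4.0909; min R=1−1/(4·11/45)=-0.0227>−1
Confirm numerically:
  x=-3.777: |R|=0.71018 <1
  x=-3.740: |R|=0.67919 <1
  x=-3.539: |R|=0.52255 <1
  x=-4.631: |R|=1.61139 >1
  x=-4.141: |R|=1.05070 >1
  x=-4.119: |R|=1.02828 >1
Interval (-4.0909, 0).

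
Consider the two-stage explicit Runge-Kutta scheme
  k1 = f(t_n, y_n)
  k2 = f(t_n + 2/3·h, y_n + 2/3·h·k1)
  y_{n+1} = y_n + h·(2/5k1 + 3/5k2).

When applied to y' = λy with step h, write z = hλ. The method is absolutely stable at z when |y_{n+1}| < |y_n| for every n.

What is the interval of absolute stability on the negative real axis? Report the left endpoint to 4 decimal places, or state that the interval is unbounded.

Test eqn y'=λy, z=hλ:
  k1=λy_n ⇒ h·k1=z·y_n;  k2=λ(1+2/3z)y_n ⇒ h·k2=z(1+2/3z)y_n
  y_{n+1}/y_n = 1 + 2/5z + 3/5z(1+2/3z) = 1 + z + 2/5z²
  Hence R(z) = 1 + z + 2/5z².

Find x<0 with |R(x)|<1.
x=-1.35: |R|=0.3790
R=1: x+2/5x²=0 ⇒ x=−5/2=-2.5000; min R=1−1/(4·2/5)=0.3750>−1
Confirm numerically:
  x=-2.299: |R|=0.81516 <1
  x=-1.873: |R|=0.53025 <1
  x=-1.139: |R|=0.37993 <1
  x=-1.063: |R|=0.38899 <1
  x=-3.086: |R|=1.72336 >1
  x=-2.631: |R|=1.13786 >1
  x=-2.529: |R|=1.02934 >1
Interval (-2.5000, 0).

(-2.5000, 0).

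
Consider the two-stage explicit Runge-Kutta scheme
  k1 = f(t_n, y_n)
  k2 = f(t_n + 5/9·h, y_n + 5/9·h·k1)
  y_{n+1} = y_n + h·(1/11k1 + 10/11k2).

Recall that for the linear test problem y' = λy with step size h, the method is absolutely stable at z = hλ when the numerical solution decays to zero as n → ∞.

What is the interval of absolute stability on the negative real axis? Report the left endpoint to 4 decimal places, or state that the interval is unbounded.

z∈(-1.9800,0).

Test eqn y'=λy, z=hλ:
  k1=λy_n ⇒ h·k1=z·y_n;  k2=λ(1+5/9z)y_n ⇒ h·k2=z(1+5/9z)y_n
  y_{n+1}/y_n = 1 + 1/11z + 10/11z(1+5/9z) = 1 + z + 50/99z²
  R(z) = 1 + z + 50/99z².

Solve |R(x)|<1 on ℝ⁻.
x=-0.97: |R|=0.5052
R=1: x+50/99x²=0 ⇒ x=−99/50=-1.9800; min R=1−1/(4·50/99)=0.5050>−1
Confirm numerically:
  x=-1.727: |R|=0.77933 <1
  x=-1.127: |R|=0.51448 <1
  x=-1.110: |R|=0.51227 <1
  x=-0.864: |R|=0.51302 <1
  x=-2.574: |R|=1.77220 >1
  x=-2.330: |R|=1.41187 >1
  x=-2.187: |R|=1.22864 >1
Stable set (-1.9800, 0).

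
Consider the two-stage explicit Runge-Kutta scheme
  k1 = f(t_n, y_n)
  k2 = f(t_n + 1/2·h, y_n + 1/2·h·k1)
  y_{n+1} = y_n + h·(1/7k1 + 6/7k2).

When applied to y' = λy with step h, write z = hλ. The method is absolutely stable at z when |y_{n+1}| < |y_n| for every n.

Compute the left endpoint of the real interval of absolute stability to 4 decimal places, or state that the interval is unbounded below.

Test eqn y'=λy, z=hλ:
  k1=λy_n ⇒ h·k1=z·y_n;  k2=λ(1+1/2z)y_n ⇒ h·k2=z(1+1/2z)y_n
  y_{n+1}/y_n = 1 + 1/7z + 6/7z(1+1/2z) = 1 + z + 3/7z²
  ⇒ R(z) = 1 + z + 3/7z².

Need |R(x)|<1, x<0.
x=-1.53: |R|=0.4732
R=1: x+3/7x²=0 ⇒ x=−7/3=-2.3333; min R=1−1/(4·3/7)=0.4167>−1
Confirm numerically:
  x=-1.661: |R|=0.52139 <1
  x=-1.567: |R|=0.48535 <1
  x=-1.154: |R|=0.41674 <1
  x=-2.807: |R|=1.56982 >1
  x=-2.513: |R|=1.19350 >1
  x=-2.501: |R|=1.17971 >1
So |R|<1 on (-2.3333, 0).

z* = -2.3333.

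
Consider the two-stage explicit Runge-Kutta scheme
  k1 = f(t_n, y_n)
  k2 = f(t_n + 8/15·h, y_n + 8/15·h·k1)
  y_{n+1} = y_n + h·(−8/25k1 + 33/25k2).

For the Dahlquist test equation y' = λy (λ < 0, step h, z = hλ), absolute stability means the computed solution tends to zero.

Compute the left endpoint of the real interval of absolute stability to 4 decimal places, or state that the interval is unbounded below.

left endpoint -1.4205.

Test eqn y'=λy, z=hλ:
  k1=λy_n ⇒ h·k1=z·y_n;  k2=λ(1+8/15z)y_n ⇒ h·k2=z(1+8/15z)y_n
  y_{n+1}/y_n = 1 − 8/25z + 33/25z(1+8/15z) = 1 + z + 88/125z²
  Hence R(z) = 1 + z + 88/125z².

Boundary: |R(x)|=1, x<0.
x=-1.78: |R|=1.4506
R=1: x+88/125x²=0 ⇒ x=−125/88=-1.4205; min R=1−1/(4·88/125)=0.6449>−1
Confirm numerically:
  x=-1.071: |R|=0.73652 <1
  x=-1.052: |R|=0.72712 <1
  x=-1.050: |R|=0.72616 <1
  x=-1.996: |R|=1.80875 >1
  x=-1.904: |R|=1.64815 >1
  x=-1.551: |R|=1.14254 >1
So |R|<1 on (-1.4205, 0).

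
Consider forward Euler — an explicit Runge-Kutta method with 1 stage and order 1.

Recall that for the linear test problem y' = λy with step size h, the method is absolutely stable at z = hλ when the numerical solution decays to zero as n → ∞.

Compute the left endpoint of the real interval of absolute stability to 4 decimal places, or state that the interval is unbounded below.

On y'=λy, z=hλ:
  order 1, 1-stage ⇒ R(z)=1+z
  (e.g. R(-0.64)=0.36000, |R|=0.36000)

Find x<0 with |R(x)|<1.
x=-0.64: |R|=0.3600
|R(-1.43)|=0.4300 |R(-1.32)|=0.3200 |R(-1.01)|=0.0100
Bisect:
  x_lo=-2.3346 |R|=1.3346  x_hi=-0.0691 |R|=0.9309
  mid=-1.20184 |R|=0.20184 →hi
  mid=-1.76823 |R|=0.76823 →hi
  mid=-2.05142 |R|=1.05142 →lo
  mid=-1.90982 |R|=0.90982 →hi
  mid=-1.98062 |R|=0.98062 →hi
  mid=-2.01602 |R|=1.01602 →lo
  mid=-1.99832 |R|=0.99832 →hi
  mid=-2.00717 |R|=1.00717 →lo
  mid=-2.00275 |R|=1.00275 →lo
  ...
  [-2.00012,-1.99998] ⇒ x*=-2.0000
So |R|<1 on (-2.0000, 0).

left endpoint -2.0000.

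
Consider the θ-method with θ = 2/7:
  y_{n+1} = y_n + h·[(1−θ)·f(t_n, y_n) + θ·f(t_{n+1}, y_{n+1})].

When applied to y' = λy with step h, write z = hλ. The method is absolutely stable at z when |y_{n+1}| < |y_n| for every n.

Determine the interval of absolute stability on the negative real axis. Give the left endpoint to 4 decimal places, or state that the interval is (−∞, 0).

z∈(-4.6667,0).

On y'=λy, z=hλ:
  y_{n+1} = y_n + z·[5/7·y_n + 2/7·y_{n+1}] ⇒ (1 − 2/7z)y_{n+1} = (1 + 5/7z)y_n
  ⇒ R(z) = (1 + 5/7z)/(1 − 2/7z).

Find x<0 with |R(x)|<1.
x=-0.74: |R|=0.3892
R=−1: 1+5/7x = −1+2/7x ⇒ -3/7x=2 ⇒ x=2/(-3/7)=-4.6667
Confirm numerically:
  x=-4.183: |R|=0.90557 <1
  x=-3.819: |R|=0.82627 <1
  x=-2.473: |R|=0.44910 <1
  x=-5.260: |R|=1.10160 >1
  x=-4.966: |R|=1.05304 >1
Interval (-4.6667, 0).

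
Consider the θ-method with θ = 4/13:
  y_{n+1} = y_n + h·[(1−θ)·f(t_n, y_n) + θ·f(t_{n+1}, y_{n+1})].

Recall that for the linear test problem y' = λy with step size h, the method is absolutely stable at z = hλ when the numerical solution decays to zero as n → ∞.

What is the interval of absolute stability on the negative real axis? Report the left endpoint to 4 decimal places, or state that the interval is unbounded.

Test eqn y'=λy, z=hλ:
  y_{n+1} = y_n + z·[9/13·y_n + 4/13·y_{n+1}] ⇒ (1 − 4/13z)y_{n+1} = (1 + 9/13z)y_n
  R(z) = (1 + 9/13z)/(1 − 4/13z).

Find x<0 with |R(x)|<1.
x=-1.01: |R|=0.2295
R=−1: 1+9/13x = −1+4/13x ⇒ -5/13x=2 ⇒ x=2/(-5/13)=-5.2000
Confirm numerically:
  x=-4.572: |R|=0.89964 <1
  x=-3.946: |R|=0.78217 <1
  x=-3.813: |R|=0.75453 <1
  x=-3.472: |R|=0.67867 <1
  x=-5.534: |R|=1.04753 >1
  x=-5.296: |R|=1.01404 >1
Stable set (-5.2000, 0).

z∈(-5.2000,0).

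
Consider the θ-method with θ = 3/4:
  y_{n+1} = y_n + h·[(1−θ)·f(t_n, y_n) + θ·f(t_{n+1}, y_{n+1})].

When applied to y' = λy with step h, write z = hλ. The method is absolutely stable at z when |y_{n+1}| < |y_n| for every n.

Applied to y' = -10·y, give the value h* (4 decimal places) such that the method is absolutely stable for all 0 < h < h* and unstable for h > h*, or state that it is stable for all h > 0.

Set f=λy, z=hλ:
  y_{n+1} = y_n + z·[1/4·y_n + 3/4·y_{n+1}] ⇒ (1 − 3/4z)y_{n+1} = (1 + 1/4z)y_n
  Hence R(z) = (1 + 1/4z)/(1 − 3/4z).

Need |R(x)|<1, x<0.
x=-1.67: |R|=0.2586
x=-2: |R|=0.2000
x=-10: |R|=0.1765
x=-100: |R|=0.3158
θ=3/4≥1/2 ⇒ |1+1/4x|<|1−3/4x| ∀x<0 ⇒ unbounded interval.

(−∞, 0) — no finite endpoint. Any h>0 works for λ=-10.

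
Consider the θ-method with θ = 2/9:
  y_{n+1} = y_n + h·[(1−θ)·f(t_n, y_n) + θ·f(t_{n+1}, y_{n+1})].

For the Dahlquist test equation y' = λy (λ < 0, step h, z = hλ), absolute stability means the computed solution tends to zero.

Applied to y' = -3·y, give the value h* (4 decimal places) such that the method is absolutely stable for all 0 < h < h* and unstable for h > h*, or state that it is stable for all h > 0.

On y'=λy, z=hλ:
  y_{n+1} = y_n + z·[7/9·y_n + 2/9·y_{n+1}] ⇒ (1 − 2/9z)y_{n+1} = (1 + 7/9z)y_n
  Hence R(z) = (1 + 7/9z)/(1 − 2/9z).

Boundary: |R(x)|=1, x<0.
x=-0.82: |R|=0.3064
R=−1: 1+7/9x = −1+2/9x ⇒ -5/9x=2 ⇒ x=2/(-5/9)=-3.6000
Confirm numerically:
  x=-2.747: |R|=0.70574 <1
  x=-2.732: |R|=0.69994 <1
  x=-2.609: |R|=0.65150 <1
  x=-4.103: |R|=1.14617 >1
  x=-3.850: |R|=1.07485 >1
Stable set (-3.6000, 0).

(-3.6000,0); λ=-3 ⇒ h* = (18/5)/3 = 1.2000.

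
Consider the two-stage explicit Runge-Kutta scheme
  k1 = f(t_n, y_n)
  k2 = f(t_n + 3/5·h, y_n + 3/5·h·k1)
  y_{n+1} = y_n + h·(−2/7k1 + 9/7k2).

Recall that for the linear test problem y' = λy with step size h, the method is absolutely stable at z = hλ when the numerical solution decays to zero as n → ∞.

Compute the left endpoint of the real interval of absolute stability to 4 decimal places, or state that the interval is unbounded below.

left endpoint -1.2963.

Test eqn y'=λy, z=hλ:
  k1=λy_n ⇒ h·k1=z·y_n;  k2=λ(1+3/5z)y_n ⇒ h·k2=z(1+3/5z)y_n
  y_{n+1}/y_n = 1 − 2/7z + 9/7z(1+3/5z) = 1 + z + 27/35z²
  so R(z) = 1 + z + 27/35z².

Find x<0 with |R(x)|<1.
x=-0.34: |R|=0.7492
R=1: x+27/35x²=0 ⇒ x=−35/27=-1.2963; min R=1−1/(4·27/35)=0.6759>−1
Confirm numerically:
  x=-1.193: |R|=0.90493 <1
  x=-1.014: |R|=0.77918 <1
  x=-0.651: |R|=0.67593 <1
  x=-0.593: |R|=0.67827 <1
  x=-1.798: |R|=1.69588 >1
  x=-1.769: |R|=1.64508 >1
  x=-1.638: |R|=1.43178 >1
Stable set (-1.2963, 0).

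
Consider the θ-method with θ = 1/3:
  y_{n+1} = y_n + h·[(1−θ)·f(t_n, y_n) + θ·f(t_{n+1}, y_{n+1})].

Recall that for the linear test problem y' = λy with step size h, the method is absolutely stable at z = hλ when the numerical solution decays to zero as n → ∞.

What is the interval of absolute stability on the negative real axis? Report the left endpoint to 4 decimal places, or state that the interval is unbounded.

(-6.0000, 0).

Test eqn y'=λy, z=hλ:
  y_{n+1} = y_n + z·[2/3·y_n + 1/3·y_{n+1}] ⇒ (1 − 1/3z)y_{n+1} = (1 + 2/3z)y_n
  so R(z) = (1 + 2/3z)/(1 − 1/3z).

Solve |R(x)|<1 on ℝ⁻.
x=-1.36: |R|=0.0642
R=−1: 1+2/3x = −1+1/3x ⇒ -1/3x=2 ⇒ x=2/(-1/3)=-6.0000
Confirm numerically:
  x=-5.377: |R|=0.92563 <1
  x=-4.354: |R|=0.77618 <1
  x=-4.066: |R|=0.72629 <1
  x=-6.461: |R|=1.04873 >1
  x=-6.185: |R|=1.02014 >1
  x=-6.046: |R|=1.00509 >1
Stable set (-6.0000, 0).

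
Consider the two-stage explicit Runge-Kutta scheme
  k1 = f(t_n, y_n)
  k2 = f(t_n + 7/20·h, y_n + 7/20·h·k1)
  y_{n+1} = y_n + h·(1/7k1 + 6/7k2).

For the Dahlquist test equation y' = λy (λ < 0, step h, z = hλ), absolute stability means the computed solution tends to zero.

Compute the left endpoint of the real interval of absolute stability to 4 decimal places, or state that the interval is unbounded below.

z* = -3.3333.

With y'=λy (z=hλ):
  k1=λy_n ⇒ h·k1=z·y_n;  k2=λ(1+7/20z)y_n ⇒ h·k2=z(1+7/20z)y_n
  y_{n+1}/y_n = 1 + 1/7z + 6/7z(1+7/20z) = 1 + z + 3/10z²
  so R(z) = 1 + z + 3/10z².

Need |R(x)|<1, x<0.
x=-0.87: |R|=0.3571
R=1: x+3/10x²=0 ⇒ x=−10/3=-3.3333; min R=1−1/(4·3/10)=0.1667>−1
Confirm numerically:
  x=-3.269: |R|=0.93691 <1
  x=-2.277: |R|=0.27842 <1
  x=-2.008: |R|=0.20162 <1
  x=-3.801: |R|=1.53328 >1
  x=-3.746: |R|=1.46375 >1
  x=-3.731: |R|=1.44511 >1
Stable set (-3.3333, 0).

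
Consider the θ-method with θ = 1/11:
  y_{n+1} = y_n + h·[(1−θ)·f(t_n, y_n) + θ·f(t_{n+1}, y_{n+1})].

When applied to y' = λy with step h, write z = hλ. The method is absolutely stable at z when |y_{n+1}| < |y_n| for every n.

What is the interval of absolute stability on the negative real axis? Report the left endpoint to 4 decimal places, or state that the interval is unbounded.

z∈(-2.4444,0).

Test eqn y'=λy, z=hλ:
  y_{n+1} = y_n + z·[10/11·y_n + 1/11·y_{n+1}] ⇒ (1 − 1/11z)y_{n+1} = (1 + 10/11z)y_n
  ⇒ R(z) = (1 + 10/11z)/(1 − 1/11z).

Need |R(x)|<1, x<0.
x=-1.1: |R|=0.0000
R=−1: 1+10/11x = −1+1/11x ⇒ -9/11x=2 ⇒ x=2/(-9/11)=-2.4444
Confirm numerically:
  x=-2.224: |R|=0.84997 <1
  x=-1.604: |R|=0.39987 <1
  x=-1.459: |R|=0.28815 <1
  x=-2.910: |R|=1.30122 >1
  x=-2.874: |R|=1.27865 >1
  x=-2.478: |R|=1.02241 >1
Interval (-2.4444, 0).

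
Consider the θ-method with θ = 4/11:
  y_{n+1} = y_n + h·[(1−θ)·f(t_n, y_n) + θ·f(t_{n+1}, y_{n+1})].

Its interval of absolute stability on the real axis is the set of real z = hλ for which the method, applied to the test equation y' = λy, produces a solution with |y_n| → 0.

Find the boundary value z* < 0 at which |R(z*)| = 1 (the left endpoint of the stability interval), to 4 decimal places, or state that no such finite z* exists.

z* = -7.3333.

Test eqn y'=λy, z=hλ:
  y_{n+1} = y_n + z·[7/11·y_n + 4/11·y_{n+1}] ⇒ (1 − 4/11z)y_{n+1} = (1 + 7/11z)y_n
  ⇒ R(z) = (1 + 7/11z)/(1 − 4/11z).

Find x<0 with |R(x)|<1.
x=-1.28: |R|=0.1266
R=−1: 1+7/11x = −1+4/11x ⇒ -3/11x=2 ⇒ x=2/(-3/11)=-7.3333
Confirm numerically:
  x=-5.631: |R|=0.84766 <1
  x=-4.931: |R|=0.76543 <1
  x=-3.400: |R|=0.52033 <1
  x=-2.984: |R|=0.43111 <1
  x=-7.845: |R|=1.03622 >1
  x=-7.768: |R|=1.03099 >1
  x=-7.451: |R|=1.00865 >1
So |R|<1 on (-7.3333, 0).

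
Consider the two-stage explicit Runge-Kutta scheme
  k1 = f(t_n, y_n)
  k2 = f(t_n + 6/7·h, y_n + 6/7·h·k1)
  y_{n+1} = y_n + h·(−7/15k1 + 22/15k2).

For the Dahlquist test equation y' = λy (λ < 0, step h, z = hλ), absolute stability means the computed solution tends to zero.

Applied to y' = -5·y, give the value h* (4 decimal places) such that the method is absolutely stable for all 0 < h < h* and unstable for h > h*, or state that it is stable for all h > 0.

On y'=λy, z=hλ:
  k1=λy_n ⇒ h·k1=z·y_n;  k2=λ(1+6/7z)y_n ⇒ h·k2=z(1+6/7z)y_n
  y_{n+1}/y_n = 1 − 7/15z + 22/15z(1+6/7z) = 1 + z + 44/35z²
  ⇒ R(z) = 1 + z + 44/35z².

Boundary: |R(x)|=1, x<0.
x=-0.69: |R|=0.9085
R=1: x+44/35x²=0 ⇒ x=−35/44=-0.7955; min R=1−1/(4·44/35)=0.8011>−1
Confirm numerically:
  x=-0.680: |R|=0.90130 <1
  x=-0.652: |R|=0.88242 <1
  x=-0.626: |R|=0.86664 <1
  x=-1.355: |R|=1.95315 >1
  x=-1.074: |R|=1.37608 >1
So |R|<1 on (-0.7955, 0).

(-0.7955,0); λ=-5 ⇒ h* = (35/44)/5 = 0.1591.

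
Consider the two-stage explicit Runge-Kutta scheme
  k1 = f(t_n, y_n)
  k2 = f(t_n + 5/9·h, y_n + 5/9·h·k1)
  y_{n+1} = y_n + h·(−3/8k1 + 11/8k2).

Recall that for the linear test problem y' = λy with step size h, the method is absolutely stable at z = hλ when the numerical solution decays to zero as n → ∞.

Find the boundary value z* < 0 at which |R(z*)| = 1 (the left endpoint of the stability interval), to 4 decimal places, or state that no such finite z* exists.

On y'=λy, z=hλ:
  k1=λy_n ⇒ h·k1=z·y_n;  k2=λ(1+5/9z)y_n ⇒ h·k2=z(1+5/9z)y_n
  y_{n+1}/y_n = 1 − 3/8z + 11/8z(1+5/9z) = 1 + z + 55/72z²
  R(z) = 1 + z + 55/72z².

Find x<0 with |R(x)|<1.
x=-0.67: |R|=0.6729
R=1: x+55/72x²=0 ⇒ x=−72/55=-1.3091; min R=1−1/(4·55/72)=0.6727>−1
Confirm numerically:
  x=-0.934: |R|=0.73238 <1
  x=-0.918: |R|=0.72575 <1
  x=-0.903: |R|=0.71988 <1
  x=-0.614: |R|=0.67398 <1
  x=-1.765: |R|=1.61469 >1
  x=-1.544: |R|=1.27706 >1
Stable set (-1.3091, 0).

z* = -1.3091.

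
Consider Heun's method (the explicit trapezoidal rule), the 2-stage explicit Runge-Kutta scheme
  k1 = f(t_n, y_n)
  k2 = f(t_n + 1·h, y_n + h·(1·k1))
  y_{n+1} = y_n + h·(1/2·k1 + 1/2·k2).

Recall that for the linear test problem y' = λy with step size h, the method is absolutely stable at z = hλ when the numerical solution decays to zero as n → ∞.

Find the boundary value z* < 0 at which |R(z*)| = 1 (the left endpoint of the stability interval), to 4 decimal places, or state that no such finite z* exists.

Set f=λy, z=hλ:
  order 2, 2-stage ⇒ R(z)=1+z+z^2/2
  (e.g. R(-1.5)=0.62500, |R|=0.62500)

Solve |R(x)|<1 on ℝ⁻.
x=-1.5: |R|=0.6250
|R(-2.06)|=1.0618 |R(-0.73)|=0.5364 |R(-0.62)|=0.5722
Bisect:
  x_lo=-2.4509 |R|=1.5525  x_hi=-0.2927 |R|=0.7501
  mid=-1.37180 |R|=0.56912 →hi
  mid=-1.91135 |R|=0.91527 →hi
  mid=-2.18112 |R|=1.19752 →lo
  mid=-2.04623 |R|=1.04730 →lo
  mid=-1.97879 |R|=0.97901 →hi
  mid=-2.01251 |R|=1.01259 →lo
  mid=-1.99565 |R|=0.99566 →hi
  ...
  [-2.00013,-2.00000] ⇒ x*=-2.0000
Stable set (-2.0000, 0).

z* = -2.0000.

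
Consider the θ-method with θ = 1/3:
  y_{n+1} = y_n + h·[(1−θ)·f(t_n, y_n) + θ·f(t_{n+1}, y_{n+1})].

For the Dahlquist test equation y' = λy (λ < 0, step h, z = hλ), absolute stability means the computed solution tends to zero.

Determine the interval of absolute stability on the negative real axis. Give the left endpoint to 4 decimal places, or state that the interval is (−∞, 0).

(-6.0000, 0).

Test eqn y'=λy, z=hλ:
  y_{n+1} = y_n + z·[2/3·y_n + 1/3·y_{n+1}] ⇒ (1 − 1/3z)y_{n+1} = (1 + 2/3z)y_n
  ⇒ R(z) = (1 + 2/3z)/(1 − 1/3z).

Need |R(x)|<1, x<0.
x=-1.67: |R|=0.0728
R=−1: 1+2/3x = −1+1/3x ⇒ -1/3x=2 ⇒ x=2/(-1/3)=-6.0000
Confirm numerically:
  x=-5.196: |R|=0.90190 <1
  x=-4.603: |R|=0.81626 <1
  x=-3.887: |R|=0.69319 <1
  x=-3.049: |R|=0.51215 <1
  x=-6.446: |R|=1.04722 >1
  x=-6.432: |R|=1.04580 >1
  x=-6.303: |R|=1.03257 >1
Stable set (-6.0000, 0).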